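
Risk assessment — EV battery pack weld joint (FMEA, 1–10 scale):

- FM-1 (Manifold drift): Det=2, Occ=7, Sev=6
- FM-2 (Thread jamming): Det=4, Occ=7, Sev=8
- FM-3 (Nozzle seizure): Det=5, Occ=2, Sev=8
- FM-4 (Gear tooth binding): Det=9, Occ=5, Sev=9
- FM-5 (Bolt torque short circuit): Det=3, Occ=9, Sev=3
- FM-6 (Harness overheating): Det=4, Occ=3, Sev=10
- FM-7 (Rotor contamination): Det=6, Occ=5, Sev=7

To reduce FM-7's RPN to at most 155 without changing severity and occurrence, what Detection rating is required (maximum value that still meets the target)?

4

FM-7: S=7, O=5, D=6 → current RPN = 210.
Fixed product = 35. Need 35 × D ≤ 155, so D ≤ 155/35 = 4.43.
Maximum integer Detection rating = 4 (gives RPN 140; D=5 would give 175 > 155).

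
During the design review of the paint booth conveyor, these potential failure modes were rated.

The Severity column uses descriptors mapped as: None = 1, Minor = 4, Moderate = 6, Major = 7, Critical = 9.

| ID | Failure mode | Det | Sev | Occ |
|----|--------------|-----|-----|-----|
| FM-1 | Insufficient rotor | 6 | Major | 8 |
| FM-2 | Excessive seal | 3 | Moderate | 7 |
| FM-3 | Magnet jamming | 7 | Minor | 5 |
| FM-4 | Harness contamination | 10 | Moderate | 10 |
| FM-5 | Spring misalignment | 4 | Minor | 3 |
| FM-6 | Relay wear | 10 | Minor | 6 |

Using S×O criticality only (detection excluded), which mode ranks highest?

FM-4

Criticality = Severity × Occurrence:
  FM-1: 7 × 8 = 56
  FM-2: 6 × 7 = 42
  FM-3: 4 × 5 = 20
  FM-4: 6 × 10 = 60
  FM-5: 4 × 3 = 12
  FM-6: 4 × 6 = 24
Highest criticality is 60 → FM-4.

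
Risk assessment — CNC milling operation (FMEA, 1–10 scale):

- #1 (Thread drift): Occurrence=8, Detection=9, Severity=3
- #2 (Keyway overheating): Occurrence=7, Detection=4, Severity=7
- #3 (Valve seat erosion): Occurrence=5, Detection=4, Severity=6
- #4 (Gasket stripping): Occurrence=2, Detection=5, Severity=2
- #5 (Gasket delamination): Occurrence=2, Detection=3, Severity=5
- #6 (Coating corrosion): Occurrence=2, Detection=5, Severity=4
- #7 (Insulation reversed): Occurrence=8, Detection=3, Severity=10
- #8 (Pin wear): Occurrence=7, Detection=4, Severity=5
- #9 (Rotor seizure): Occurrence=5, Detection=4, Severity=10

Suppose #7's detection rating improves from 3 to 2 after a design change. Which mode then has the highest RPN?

#1

RPN = Severity × Occurrence × Detection:
  #1: 3 × 8 × 9 = 216
  #2: 7 × 7 × 4 = 196
  #3: 6 × 5 × 4 = 120
  #4: 2 × 2 × 5 = 20
  #5: 5 × 2 × 3 = 30
  #6: 4 × 2 × 5 = 40
  #7: 10 × 8 × 3 = 240
  #8: 5 × 7 × 4 = 140
  #9: 10 × 5 × 4 = 200
After action: #7 → 10 × 8 × 2 = 160.
Revised RPNs: #1=216, #9=200, #2=196, #7=160, #8=140, #3=120, #6=40, #5=30, #4=20.
Highest is now #1 (216).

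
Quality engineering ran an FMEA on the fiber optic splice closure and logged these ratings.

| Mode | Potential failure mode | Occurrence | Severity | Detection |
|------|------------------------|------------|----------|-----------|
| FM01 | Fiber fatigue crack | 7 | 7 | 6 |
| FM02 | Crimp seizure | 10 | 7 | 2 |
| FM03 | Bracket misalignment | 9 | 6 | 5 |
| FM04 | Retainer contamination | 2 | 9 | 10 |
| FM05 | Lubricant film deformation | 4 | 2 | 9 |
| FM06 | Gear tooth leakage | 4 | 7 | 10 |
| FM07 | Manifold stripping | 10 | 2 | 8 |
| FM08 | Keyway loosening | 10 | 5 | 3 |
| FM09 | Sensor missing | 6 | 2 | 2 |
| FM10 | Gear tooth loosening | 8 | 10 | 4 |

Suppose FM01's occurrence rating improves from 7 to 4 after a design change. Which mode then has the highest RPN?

FM10

RPN = Severity × Occurrence × Detection:
  FM01: 7 × 7 × 6 = 294
  FM02: 7 × 10 × 2 = 140
  FM03: 6 × 9 × 5 = 270
  FM04: 9 × 2 × 10 = 180
  FM05: 2 × 4 × 9 = 72
  FM06: 7 × 4 × 10 = 280
  FM07: 2 × 10 × 8 = 160
  FM08: 5 × 10 × 3 = 150
  FM09: 2 × 6 × 2 = 24
  FM10: 10 × 8 × 4 = 320
After action: FM01 → 7 × 4 × 6 = 168.
Revised RPNs: FM10=320, FM06=280, FM03=270, FM04=180, FM01=168, FM07=160, FM08=150, FM02=140, FM05=72, FM09=24.
Highest is now FM10 (320).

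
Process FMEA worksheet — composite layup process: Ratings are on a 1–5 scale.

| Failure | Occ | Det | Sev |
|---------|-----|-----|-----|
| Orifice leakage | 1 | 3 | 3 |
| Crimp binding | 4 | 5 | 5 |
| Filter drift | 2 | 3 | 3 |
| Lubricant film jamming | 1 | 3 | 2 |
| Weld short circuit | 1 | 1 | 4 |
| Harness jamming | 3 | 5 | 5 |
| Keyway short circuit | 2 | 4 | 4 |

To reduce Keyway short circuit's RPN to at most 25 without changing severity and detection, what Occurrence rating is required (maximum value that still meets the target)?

1

Keyway short circuit: S=4, O=2, D=4 → current RPN = 32.
Fixed product = 16. Need 16 × O ≤ 25, so O ≤ 25/16 = 1.56.
Maximum integer Occurrence rating = 1 (gives RPN 16; O=2 would give 32 > 25).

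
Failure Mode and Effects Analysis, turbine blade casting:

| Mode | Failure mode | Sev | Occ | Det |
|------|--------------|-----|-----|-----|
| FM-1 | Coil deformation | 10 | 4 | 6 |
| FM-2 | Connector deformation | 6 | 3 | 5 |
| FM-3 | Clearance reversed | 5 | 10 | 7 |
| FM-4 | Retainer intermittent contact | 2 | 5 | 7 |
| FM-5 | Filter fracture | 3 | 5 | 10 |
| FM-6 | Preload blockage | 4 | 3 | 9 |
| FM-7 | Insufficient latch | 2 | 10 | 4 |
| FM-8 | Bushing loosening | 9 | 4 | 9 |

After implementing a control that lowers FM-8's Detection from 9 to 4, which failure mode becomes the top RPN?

RPN = Severity × Occurrence × Detection:
  FM-1: 10 × 4 × 6 = 240
  FM-2: 6 × 3 × 5 = 90
  FM-3: 5 × 10 × 7 = 350
  FM-4: 2 × 5 × 7 = 70
  FM-5: 3 × 5 × 10 = 150
  FM-6: 4 × 3 × 9 = 108
  FM-7: 2 × 10 × 4 = 80
  FM-8: 9 × 4 × 9 = 324
After action: FM-8 → 9 × 4 × 4 = 144.
Revised RPNs: FM-3=350, FM-1=240, FM-5=150, FM-8=144, FM-6=108, FM-2=90, FM-7=80, FM-4=70.
Highest is now FM-3 (350).

FM-3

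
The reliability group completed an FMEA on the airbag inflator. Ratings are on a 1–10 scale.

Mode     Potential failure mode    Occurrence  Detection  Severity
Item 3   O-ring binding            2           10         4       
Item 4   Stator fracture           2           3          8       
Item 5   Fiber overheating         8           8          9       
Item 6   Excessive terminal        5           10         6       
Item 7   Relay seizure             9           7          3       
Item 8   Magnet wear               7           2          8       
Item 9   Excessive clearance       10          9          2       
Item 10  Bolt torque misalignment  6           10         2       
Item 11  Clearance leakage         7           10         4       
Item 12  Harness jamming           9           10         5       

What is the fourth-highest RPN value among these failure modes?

RPN = Severity × Occurrence × Detection:
  Item 3: 4 × 2 × 10 = 80
  Item 4: 8 × 2 × 3 = 48
  Item 5: 9 × 8 × 8 = 576
  Item 6: 6 × 5 × 10 = 300
  Item 7: 3 × 9 × 7 = 189
  Item 8: 8 × 7 × 2 = 112
  Item 9: 2 × 10 × 9 = 180
  Item 10: 2 × 6 × 10 = 120
  Item 11: 4 × 7 × 10 = 280
  Item 12: 5 × 9 × 10 = 450
Sorted descending: 576, 450, 300, 280, 189, 180, 120, 112, 80, 48.
The fourth-highest RPN is 280 (Item 11).

280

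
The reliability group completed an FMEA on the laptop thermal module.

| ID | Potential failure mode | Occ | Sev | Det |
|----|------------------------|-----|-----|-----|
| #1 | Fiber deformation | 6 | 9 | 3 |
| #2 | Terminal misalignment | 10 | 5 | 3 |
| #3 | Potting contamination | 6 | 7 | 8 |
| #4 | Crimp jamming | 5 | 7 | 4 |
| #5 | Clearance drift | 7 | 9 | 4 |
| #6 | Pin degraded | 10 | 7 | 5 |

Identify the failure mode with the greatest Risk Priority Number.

RPN = Severity × Occurrence × Detection:
  #1: 9 × 6 × 3 = 162
  #2: 5 × 10 × 3 = 150
  #3: 7 × 6 × 8 = 336
  #4: 7 × 5 × 4 = 140
  #5: 9 × 7 × 4 = 252
  #6: 7 × 10 × 5 = 350
Highest RPN is 350 → #6.

#6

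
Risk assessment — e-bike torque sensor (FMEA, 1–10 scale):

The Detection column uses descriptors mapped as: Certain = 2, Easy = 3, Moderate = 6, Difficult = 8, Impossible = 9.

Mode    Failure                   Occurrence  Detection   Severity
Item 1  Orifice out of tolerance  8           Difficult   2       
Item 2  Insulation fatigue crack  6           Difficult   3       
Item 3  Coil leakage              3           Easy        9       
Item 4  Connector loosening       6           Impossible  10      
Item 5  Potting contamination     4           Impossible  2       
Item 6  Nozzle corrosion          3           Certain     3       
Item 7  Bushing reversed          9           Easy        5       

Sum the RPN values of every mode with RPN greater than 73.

1028

RPN = Severity × Occurrence × Detection:
  Item 1: 2 × 8 × 8 = 128
  Item 2: 3 × 6 × 8 = 144
  Item 3: 9 × 3 × 3 = 81
  Item 4: 10 × 6 × 9 = 540
  Item 5: 2 × 4 × 9 = 72
  Item 6: 3 × 3 × 2 = 18
  Item 7: 5 × 9 × 3 = 135
RPN > 73: Item 1 (128), Item 2 (144), Item 3 (81), Item 4 (540), Item 7 (135).
Sum: 128 + 144 + 81 + 540 + 135 = 1028.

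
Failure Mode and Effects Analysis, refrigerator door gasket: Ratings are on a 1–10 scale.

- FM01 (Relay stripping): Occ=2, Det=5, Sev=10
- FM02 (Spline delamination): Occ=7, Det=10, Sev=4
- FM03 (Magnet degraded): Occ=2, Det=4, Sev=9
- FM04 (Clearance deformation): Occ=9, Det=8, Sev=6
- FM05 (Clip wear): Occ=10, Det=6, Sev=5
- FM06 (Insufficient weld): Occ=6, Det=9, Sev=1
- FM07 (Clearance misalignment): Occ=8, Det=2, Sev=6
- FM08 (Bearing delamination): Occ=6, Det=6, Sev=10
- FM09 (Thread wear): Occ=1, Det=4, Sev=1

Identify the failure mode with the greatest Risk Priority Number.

FM04

RPN = Severity × Occurrence × Detection:
  FM01: 10 × 2 × 5 = 100
  FM02: 4 × 7 × 10 = 280
  FM03: 9 × 2 × 4 = 72
  FM04: 6 × 9 × 8 = 432
  FM05: 5 × 10 × 6 = 300
  FM06: 1 × 6 × 9 = 54
  FM07: 6 × 8 × 2 = 96
  FM08: 10 × 6 × 6 = 360
  FM09: 1 × 1 × 4 = 4
Highest RPN is 432 → FM04.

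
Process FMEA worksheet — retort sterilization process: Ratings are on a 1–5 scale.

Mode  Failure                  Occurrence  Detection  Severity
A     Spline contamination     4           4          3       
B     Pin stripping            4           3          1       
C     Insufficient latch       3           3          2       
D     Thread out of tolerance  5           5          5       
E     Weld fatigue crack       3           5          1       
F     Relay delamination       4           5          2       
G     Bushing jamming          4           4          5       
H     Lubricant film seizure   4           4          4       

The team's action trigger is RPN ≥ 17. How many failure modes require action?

6

RPN = Severity × Occurrence × Detection:
  A: 3 × 4 × 4 = 48
  B: 1 × 4 × 3 = 12
  C: 2 × 3 × 3 = 18
  D: 5 × 5 × 5 = 125
  E: 1 × 3 × 5 = 15
  F: 2 × 4 × 5 = 40
  G: 5 × 4 × 4 = 80
  H: 4 × 4 × 4 = 64
Modes with RPN ≥ 17: A (48), C (18), D (125), F (40), G (80), H (64) → 6.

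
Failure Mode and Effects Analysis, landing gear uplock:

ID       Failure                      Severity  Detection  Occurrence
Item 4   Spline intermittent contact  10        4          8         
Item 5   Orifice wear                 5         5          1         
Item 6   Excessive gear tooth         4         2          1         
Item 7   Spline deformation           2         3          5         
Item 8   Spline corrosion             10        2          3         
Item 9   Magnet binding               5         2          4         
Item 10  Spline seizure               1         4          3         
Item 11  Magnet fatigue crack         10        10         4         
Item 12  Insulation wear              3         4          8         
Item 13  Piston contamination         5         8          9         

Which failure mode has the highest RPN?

Item 11

RPN = Severity × Occurrence × Detection:
  Item 4: 10 × 8 × 4 = 320
  Item 5: 5 × 1 × 5 = 25
  Item 6: 4 × 1 × 2 = 8
  Item 7: 2 × 5 × 3 = 30
  Item 8: 10 × 3 × 2 = 60
  Item 9: 5 × 4 × 2 = 40
  Item 10: 1 × 3 × 4 = 12
  Item 11: 10 × 4 × 10 = 400
  Item 12: 3 × 8 × 4 = 96
  Item 13: 5 × 9 × 8 = 360
Highest RPN is 400 → Item 11.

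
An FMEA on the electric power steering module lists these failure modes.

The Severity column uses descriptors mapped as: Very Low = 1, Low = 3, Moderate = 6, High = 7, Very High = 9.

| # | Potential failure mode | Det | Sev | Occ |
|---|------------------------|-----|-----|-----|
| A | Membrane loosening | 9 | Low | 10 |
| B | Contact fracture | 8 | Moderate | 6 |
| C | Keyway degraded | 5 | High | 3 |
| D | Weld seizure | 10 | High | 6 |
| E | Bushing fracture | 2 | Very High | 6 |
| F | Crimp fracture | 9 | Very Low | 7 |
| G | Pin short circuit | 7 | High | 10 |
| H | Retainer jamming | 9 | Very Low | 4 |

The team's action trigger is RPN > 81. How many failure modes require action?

6

RPN = Severity × Occurrence × Detection:
  A: 3 × 10 × 9 = 270
  B: 6 × 6 × 8 = 288
  C: 7 × 3 × 5 = 105
  D: 7 × 6 × 10 = 420
  E: 9 × 6 × 2 = 108
  F: 1 × 7 × 9 = 63
  G: 7 × 10 × 7 = 490
  H: 1 × 4 × 9 = 36
Modes with RPN > 81: A (270), B (288), C (105), D (420), E (108), G (490) → 6.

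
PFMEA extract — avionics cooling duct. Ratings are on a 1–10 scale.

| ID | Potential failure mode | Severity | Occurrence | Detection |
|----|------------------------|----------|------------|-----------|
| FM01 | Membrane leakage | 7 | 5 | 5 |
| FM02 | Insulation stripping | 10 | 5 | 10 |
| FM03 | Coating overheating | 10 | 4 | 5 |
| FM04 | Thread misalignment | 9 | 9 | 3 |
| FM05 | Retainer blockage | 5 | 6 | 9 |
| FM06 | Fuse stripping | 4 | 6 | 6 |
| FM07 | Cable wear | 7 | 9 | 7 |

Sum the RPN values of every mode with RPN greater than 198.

RPN = Severity × Occurrence × Detection:
  FM01: 7 × 5 × 5 = 175
  FM02: 10 × 5 × 10 = 500
  FM03: 10 × 4 × 5 = 200
  FM04: 9 × 9 × 3 = 243
  FM05: 5 × 6 × 9 = 270
  FM06: 4 × 6 × 6 = 144
  FM07: 7 × 9 × 7 = 441
RPN > 198: FM02 (500), FM03 (200), FM04 (243), FM05 (270), FM07 (441).
Sum: 500 + 200 + 243 + 270 + 441 = 1654.

1654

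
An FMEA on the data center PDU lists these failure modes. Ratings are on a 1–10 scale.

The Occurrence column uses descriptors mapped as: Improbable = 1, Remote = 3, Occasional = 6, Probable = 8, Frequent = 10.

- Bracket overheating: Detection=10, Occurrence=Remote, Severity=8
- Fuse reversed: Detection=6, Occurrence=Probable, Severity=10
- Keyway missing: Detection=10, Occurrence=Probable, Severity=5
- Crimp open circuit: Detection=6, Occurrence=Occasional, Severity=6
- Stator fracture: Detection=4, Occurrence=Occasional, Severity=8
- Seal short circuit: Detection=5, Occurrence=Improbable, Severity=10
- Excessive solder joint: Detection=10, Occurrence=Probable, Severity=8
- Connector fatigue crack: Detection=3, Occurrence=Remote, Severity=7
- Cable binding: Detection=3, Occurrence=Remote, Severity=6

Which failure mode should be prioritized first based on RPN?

Excessive solder joint

RPN = Severity × Occurrence × Detection:
  Bracket overheating: 8 × 3 × 10 = 240
  Fuse reversed: 10 × 8 × 6 = 480
  Keyway missing: 5 × 8 × 10 = 400
  Crimp open circuit: 6 × 6 × 6 = 216
  Stator fracture: 8 × 6 × 4 = 192
  Seal short circuit: 10 × 1 × 5 = 50
  Excessive solder joint: 8 × 8 × 10 = 640
  Connector fatigue crack: 7 × 3 × 3 = 63
  Cable binding: 6 × 3 × 3 = 54
Highest RPN is 640 → Excessive solder joint.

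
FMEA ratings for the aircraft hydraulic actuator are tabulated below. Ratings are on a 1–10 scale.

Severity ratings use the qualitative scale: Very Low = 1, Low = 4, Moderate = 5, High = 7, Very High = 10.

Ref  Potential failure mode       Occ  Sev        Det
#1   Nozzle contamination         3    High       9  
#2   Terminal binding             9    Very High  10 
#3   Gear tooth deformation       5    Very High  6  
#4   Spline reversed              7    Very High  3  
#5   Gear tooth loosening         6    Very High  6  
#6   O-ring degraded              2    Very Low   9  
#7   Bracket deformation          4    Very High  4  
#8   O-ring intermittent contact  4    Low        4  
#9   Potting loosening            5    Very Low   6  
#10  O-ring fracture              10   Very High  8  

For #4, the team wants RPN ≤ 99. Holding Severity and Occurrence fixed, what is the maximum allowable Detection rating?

1

#4: S=10, O=7, D=3 → current RPN = 210.
Fixed product = 70. Need 70 × D ≤ 99, so D ≤ 99/70 = 1.41.
Maximum integer Detection rating = 1 (gives RPN 70; D=2 would give 140 > 99).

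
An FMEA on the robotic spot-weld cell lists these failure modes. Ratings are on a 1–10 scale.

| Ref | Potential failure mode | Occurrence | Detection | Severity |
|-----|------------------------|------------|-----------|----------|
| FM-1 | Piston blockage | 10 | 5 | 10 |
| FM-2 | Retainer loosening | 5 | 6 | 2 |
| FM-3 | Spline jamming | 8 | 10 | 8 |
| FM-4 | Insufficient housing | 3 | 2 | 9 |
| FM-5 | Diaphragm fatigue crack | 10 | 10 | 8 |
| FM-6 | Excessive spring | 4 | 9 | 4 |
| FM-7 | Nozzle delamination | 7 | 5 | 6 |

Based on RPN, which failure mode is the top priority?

FM-5

RPN = Severity × Occurrence × Detection:
  FM-1: 10 × 10 × 5 = 500
  FM-2: 2 × 5 × 6 = 60
  FM-3: 8 × 8 × 10 = 640
  FM-4: 9 × 3 × 2 = 54
  FM-5: 8 × 10 × 10 = 800
  FM-6: 4 × 4 × 9 = 144
  FM-7: 6 × 7 × 5 = 210
Highest RPN is 800 → FM-5.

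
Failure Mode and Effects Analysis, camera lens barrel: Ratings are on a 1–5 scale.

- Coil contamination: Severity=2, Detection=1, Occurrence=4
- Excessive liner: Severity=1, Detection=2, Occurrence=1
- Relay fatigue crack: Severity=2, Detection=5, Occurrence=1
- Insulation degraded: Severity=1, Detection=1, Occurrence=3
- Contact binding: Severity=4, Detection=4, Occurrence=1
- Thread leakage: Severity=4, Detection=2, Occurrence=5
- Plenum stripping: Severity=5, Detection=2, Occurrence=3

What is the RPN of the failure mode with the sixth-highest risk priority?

RPN = Severity × Occurrence × Detection:
  Coil contamination: 2 × 4 × 1 = 8
  Excessive liner: 1 × 1 × 2 = 2
  Relay fatigue crack: 2 × 1 × 5 = 10
  Insulation degraded: 1 × 3 × 1 = 3
  Contact binding: 4 × 1 × 4 = 16
  Thread leakage: 4 × 5 × 2 = 40
  Plenum stripping: 5 × 3 × 2 = 30
Sorted descending: 40, 30, 16, 10, 8, 3, 2.
The sixth-highest RPN is 3 (Insulation degraded).

3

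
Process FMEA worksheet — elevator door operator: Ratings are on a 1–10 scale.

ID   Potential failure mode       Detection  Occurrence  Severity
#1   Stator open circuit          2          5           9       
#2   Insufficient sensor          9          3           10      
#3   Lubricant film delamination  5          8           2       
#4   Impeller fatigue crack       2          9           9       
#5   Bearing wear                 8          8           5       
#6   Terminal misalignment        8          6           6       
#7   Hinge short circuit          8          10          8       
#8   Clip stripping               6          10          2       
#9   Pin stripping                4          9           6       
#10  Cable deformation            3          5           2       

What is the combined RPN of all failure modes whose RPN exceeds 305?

960

RPN = Severity × Occurrence × Detection:
  #1: 9 × 5 × 2 = 90
  #2: 10 × 3 × 9 = 270
  #3: 2 × 8 × 5 = 80
  #4: 9 × 9 × 2 = 162
  #5: 5 × 8 × 8 = 320
  #6: 6 × 6 × 8 = 288
  #7: 8 × 10 × 8 = 640
  #8: 2 × 10 × 6 = 120
  #9: 6 × 9 × 4 = 216
  #10: 2 × 5 × 3 = 30
RPN > 305: #5 (320), #7 (640).
Sum: 320 + 640 = 960.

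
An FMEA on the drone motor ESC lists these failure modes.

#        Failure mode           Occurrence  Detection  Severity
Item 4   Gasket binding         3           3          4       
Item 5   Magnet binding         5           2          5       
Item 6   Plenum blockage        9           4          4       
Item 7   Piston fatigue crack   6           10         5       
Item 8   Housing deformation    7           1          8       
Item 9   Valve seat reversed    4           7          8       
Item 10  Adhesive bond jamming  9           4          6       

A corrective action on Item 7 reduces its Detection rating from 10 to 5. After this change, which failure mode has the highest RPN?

RPN = Severity × Occurrence × Detection:
  Item 4: 4 × 3 × 3 = 36
  Item 5: 5 × 5 × 2 = 50
  Item 6: 4 × 9 × 4 = 144
  Item 7: 5 × 6 × 10 = 300
  Item 8: 8 × 7 × 1 = 56
  Item 9: 8 × 4 × 7 = 224
  Item 10: 6 × 9 × 4 = 216
After action: Item 7 → 5 × 6 × 5 = 150.
Revised RPNs: Item 9=224, Item 10=216, Item 7=150, Item 6=144, Item 8=56, Item 5=50, Item 4=36.
Highest is now Item 9 (224).

Item 9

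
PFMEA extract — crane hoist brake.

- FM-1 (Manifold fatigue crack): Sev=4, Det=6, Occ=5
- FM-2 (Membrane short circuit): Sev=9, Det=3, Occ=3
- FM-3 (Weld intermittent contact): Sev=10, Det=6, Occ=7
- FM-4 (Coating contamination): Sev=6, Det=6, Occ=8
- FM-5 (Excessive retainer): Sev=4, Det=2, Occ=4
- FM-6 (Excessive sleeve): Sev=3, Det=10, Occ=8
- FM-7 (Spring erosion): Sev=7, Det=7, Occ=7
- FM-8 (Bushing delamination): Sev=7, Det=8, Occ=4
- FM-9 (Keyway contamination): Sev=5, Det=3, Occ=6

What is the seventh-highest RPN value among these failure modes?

RPN = Severity × Occurrence × Detection:
  FM-1: 4 × 5 × 6 = 120
  FM-2: 9 × 3 × 3 = 81
  FM-3: 10 × 7 × 6 = 420
  FM-4: 6 × 8 × 6 = 288
  FM-5: 4 × 4 × 2 = 32
  FM-6: 3 × 8 × 10 = 240
  FM-7: 7 × 7 × 7 = 343
  FM-8: 7 × 4 × 8 = 224
  FM-9: 5 × 6 × 3 = 90
Sorted descending: 420, 343, 288, 240, 224, 120, 90, 81, 32.
The seventh-highest RPN is 90 (FM-9).

90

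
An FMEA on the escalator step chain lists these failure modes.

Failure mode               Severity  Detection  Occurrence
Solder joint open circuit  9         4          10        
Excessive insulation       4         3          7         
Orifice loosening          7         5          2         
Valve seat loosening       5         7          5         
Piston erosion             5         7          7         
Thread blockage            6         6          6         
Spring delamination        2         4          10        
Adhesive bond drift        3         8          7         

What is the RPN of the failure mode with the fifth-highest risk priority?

168

RPN = Severity × Occurrence × Detection:
  Solder joint open circuit: 9 × 10 × 4 = 360
  Excessive insulation: 4 × 7 × 3 = 84
  Orifice loosening: 7 × 2 × 5 = 70
  Valve seat loosening: 5 × 5 × 7 = 175
  Piston erosion: 5 × 7 × 7 = 245
  Thread blockage: 6 × 6 × 6 = 216
  Spring delamination: 2 × 10 × 4 = 80
  Adhesive bond drift: 3 × 7 × 8 = 168
Sorted descending: 360, 245, 216, 175, 168, 84, 80, 70.
The fifth-highest RPN is 168 (Adhesive bond drift).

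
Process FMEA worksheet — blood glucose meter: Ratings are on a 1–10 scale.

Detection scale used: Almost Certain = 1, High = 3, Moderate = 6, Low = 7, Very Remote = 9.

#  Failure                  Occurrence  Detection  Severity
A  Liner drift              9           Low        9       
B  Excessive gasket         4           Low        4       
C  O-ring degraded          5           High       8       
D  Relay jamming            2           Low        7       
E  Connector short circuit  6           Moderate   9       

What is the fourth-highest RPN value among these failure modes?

112

RPN = Severity × Occurrence × Detection:
  A: 9 × 9 × 7 = 567
  B: 4 × 4 × 7 = 112
  C: 8 × 5 × 3 = 120
  D: 7 × 2 × 7 = 98
  E: 9 × 6 × 6 = 324
Sorted descending: 567, 324, 120, 112, 98.
The fourth-highest RPN is 112 (B).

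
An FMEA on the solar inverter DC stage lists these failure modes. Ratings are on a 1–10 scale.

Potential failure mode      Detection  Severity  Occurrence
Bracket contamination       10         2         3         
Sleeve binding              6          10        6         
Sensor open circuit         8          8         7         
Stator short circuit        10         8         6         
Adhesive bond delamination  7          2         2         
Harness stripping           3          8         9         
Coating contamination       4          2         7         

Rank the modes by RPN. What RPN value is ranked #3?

RPN = Severity × Occurrence × Detection:
  Bracket contamination: 2 × 3 × 10 = 60
  Sleeve binding: 10 × 6 × 6 = 360
  Sensor open circuit: 8 × 7 × 8 = 448
  Stator short circuit: 8 × 6 × 10 = 480
  Adhesive bond delamination: 2 × 2 × 7 = 28
  Harness stripping: 8 × 9 × 3 = 216
  Coating contamination: 2 × 7 × 4 = 56
Sorted descending: 480, 448, 360, 216, 60, 56, 28.
The third-highest RPN is 360 (Sleeve binding).

360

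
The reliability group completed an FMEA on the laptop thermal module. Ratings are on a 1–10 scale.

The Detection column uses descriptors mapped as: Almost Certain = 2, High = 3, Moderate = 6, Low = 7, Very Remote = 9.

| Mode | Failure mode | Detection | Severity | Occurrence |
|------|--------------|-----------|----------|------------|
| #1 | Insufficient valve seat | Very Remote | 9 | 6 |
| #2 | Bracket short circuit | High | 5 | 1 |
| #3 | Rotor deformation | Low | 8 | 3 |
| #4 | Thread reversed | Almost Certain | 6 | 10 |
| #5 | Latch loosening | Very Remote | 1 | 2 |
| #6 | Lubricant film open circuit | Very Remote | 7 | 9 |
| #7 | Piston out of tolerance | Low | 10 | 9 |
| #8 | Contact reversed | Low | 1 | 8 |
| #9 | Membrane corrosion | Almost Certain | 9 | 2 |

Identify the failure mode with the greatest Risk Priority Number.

RPN = Severity × Occurrence × Detection:
  #1: 9 × 6 × 9 = 486
  #2: 5 × 1 × 3 = 15
  #3: 8 × 3 × 7 = 168
  #4: 6 × 10 × 2 = 120
  #5: 1 × 2 × 9 = 18
  #6: 7 × 9 × 9 = 567
  #7: 10 × 9 × 7 = 630
  #8: 1 × 8 × 7 = 56
  #9: 9 × 2 × 2 = 36
Highest RPN is 630 → #7.

#7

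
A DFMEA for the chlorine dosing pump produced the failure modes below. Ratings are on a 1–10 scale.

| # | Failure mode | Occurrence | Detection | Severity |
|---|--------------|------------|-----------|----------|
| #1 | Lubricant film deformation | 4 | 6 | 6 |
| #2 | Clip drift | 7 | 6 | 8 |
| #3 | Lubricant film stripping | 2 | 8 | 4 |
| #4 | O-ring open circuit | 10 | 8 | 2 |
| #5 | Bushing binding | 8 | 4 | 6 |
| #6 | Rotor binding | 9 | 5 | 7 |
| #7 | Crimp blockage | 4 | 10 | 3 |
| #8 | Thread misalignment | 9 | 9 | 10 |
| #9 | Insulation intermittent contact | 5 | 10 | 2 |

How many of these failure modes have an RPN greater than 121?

RPN = Severity × Occurrence × Detection:
  #1: 6 × 4 × 6 = 144
  #2: 8 × 7 × 6 = 336
  #3: 4 × 2 × 8 = 64
  #4: 2 × 10 × 8 = 160
  #5: 6 × 8 × 4 = 192
  #6: 7 × 9 × 5 = 315
  #7: 3 × 4 × 10 = 120
  #8: 10 × 9 × 9 = 810
  #9: 2 × 5 × 10 = 100
Modes with RPN > 121: #1 (144), #2 (336), #4 (160), #5 (192), #6 (315), #8 (810) → 6.

6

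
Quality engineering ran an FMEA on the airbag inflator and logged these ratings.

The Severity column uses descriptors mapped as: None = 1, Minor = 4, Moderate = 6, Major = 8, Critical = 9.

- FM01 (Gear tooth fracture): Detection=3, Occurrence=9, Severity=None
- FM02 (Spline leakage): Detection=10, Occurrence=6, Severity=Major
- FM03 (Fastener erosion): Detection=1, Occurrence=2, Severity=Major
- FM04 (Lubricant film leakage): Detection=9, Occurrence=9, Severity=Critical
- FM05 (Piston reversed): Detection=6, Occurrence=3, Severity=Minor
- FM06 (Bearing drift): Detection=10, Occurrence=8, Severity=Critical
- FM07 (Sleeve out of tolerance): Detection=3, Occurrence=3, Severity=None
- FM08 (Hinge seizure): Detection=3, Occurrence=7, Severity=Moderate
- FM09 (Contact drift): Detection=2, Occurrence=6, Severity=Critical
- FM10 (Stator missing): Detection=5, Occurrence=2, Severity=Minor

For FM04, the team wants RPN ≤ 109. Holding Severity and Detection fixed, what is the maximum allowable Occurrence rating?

1

FM04: S=9, O=9, D=9 → current RPN = 729.
Fixed product = 81. Need 81 × O ≤ 109, so O ≤ 109/81 = 1.35.
Maximum integer Occurrence rating = 1 (gives RPN 81; O=2 would give 162 > 109).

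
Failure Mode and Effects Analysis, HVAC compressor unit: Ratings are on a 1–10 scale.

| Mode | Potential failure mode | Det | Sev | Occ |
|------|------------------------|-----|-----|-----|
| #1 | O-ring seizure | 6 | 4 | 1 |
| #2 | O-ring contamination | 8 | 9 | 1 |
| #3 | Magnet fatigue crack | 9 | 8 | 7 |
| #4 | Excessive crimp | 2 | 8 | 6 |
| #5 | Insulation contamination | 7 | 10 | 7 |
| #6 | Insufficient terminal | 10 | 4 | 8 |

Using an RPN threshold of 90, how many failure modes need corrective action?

RPN = Severity × Occurrence × Detection:
  #1: 4 × 1 × 6 = 24
  #2: 9 × 1 × 8 = 72
  #3: 8 × 7 × 9 = 504
  #4: 8 × 6 × 2 = 96
  #5: 10 × 7 × 7 = 490
  #6: 4 × 8 × 10 = 320
Modes with RPN ≥ 90: #3 (504), #4 (96), #5 (490), #6 (320) → 4.

4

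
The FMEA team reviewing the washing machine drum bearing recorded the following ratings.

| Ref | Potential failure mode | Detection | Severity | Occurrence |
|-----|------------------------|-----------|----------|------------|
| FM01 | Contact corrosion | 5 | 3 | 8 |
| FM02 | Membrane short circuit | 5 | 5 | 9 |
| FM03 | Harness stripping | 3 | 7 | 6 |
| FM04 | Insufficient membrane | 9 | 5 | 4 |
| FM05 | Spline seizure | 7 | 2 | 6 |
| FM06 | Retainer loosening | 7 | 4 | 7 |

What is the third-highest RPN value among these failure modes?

RPN = Severity × Occurrence × Detection:
  FM01: 3 × 8 × 5 = 120
  FM02: 5 × 9 × 5 = 225
  FM03: 7 × 6 × 3 = 126
  FM04: 5 × 4 × 9 = 180
  FM05: 2 × 6 × 7 = 84
  FM06: 4 × 7 × 7 = 196
Sorted descending: 225, 196, 180, 126, 120, 84.
The third-highest RPN is 180 (FM04).

180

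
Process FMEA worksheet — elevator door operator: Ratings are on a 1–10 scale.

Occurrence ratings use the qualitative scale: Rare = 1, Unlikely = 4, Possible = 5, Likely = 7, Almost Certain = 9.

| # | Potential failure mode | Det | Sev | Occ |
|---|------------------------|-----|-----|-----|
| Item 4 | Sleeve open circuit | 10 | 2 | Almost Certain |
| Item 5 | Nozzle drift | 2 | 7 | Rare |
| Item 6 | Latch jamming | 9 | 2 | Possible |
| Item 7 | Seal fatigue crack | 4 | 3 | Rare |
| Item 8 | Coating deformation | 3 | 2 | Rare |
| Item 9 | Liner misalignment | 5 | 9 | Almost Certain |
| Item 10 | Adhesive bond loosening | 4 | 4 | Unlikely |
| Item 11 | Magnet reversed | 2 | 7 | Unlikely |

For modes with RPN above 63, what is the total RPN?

RPN = Severity × Occurrence × Detection:
  Item 4: 2 × 9 × 10 = 180
  Item 5: 7 × 1 × 2 = 14
  Item 6: 2 × 5 × 9 = 90
  Item 7: 3 × 1 × 4 = 12
  Item 8: 2 × 1 × 3 = 6
  Item 9: 9 × 9 × 5 = 405
  Item 10: 4 × 4 × 4 = 64
  Item 11: 7 × 4 × 2 = 56
RPN > 63: Item 4 (180), Item 6 (90), Item 9 (405), Item 10 (64).
Sum: 180 + 90 + 405 + 64 = 739.

739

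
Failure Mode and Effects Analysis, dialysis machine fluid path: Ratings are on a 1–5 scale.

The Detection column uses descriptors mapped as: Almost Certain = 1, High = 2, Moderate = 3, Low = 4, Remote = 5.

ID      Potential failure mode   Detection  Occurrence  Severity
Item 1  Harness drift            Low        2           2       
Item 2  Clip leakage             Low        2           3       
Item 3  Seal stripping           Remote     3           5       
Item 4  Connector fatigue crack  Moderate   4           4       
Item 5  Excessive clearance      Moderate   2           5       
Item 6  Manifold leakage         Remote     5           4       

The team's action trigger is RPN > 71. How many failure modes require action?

RPN = Severity × Occurrence × Detection:
  Item 1: 2 × 2 × 4 = 16
  Item 2: 3 × 2 × 4 = 24
  Item 3: 5 × 3 × 5 = 75
  Item 4: 4 × 4 × 3 = 48
  Item 5: 5 × 2 × 3 = 30
  Item 6: 4 × 5 × 5 = 100
Modes with RPN > 71: Item 3 (75), Item 6 (100) → 2.

2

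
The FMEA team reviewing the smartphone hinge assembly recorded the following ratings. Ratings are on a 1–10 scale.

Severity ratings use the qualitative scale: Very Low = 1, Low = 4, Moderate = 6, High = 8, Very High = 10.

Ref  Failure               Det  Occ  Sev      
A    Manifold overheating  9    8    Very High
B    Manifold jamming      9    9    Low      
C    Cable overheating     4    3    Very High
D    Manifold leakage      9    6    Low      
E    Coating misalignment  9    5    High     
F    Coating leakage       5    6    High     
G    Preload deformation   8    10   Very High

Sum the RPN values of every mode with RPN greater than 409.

1520

RPN = Severity × Occurrence × Detection:
  A: 10 × 8 × 9 = 720
  B: 4 × 9 × 9 = 324
  C: 10 × 3 × 4 = 120
  D: 4 × 6 × 9 = 216
  E: 8 × 5 × 9 = 360
  F: 8 × 6 × 5 = 240
  G: 10 × 10 × 8 = 800
RPN > 409: A (720), G (800).
Sum: 720 + 800 = 1520.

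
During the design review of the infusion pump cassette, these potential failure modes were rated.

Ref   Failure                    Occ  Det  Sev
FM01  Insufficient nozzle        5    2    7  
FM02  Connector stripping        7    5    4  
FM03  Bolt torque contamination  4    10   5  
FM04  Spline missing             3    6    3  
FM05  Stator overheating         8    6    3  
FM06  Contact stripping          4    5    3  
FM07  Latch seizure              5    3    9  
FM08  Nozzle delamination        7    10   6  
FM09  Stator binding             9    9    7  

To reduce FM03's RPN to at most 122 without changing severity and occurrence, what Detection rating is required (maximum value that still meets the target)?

FM03: S=5, O=4, D=10 → current RPN = 200.
Fixed product = 20. Need 20 × D ≤ 122, so D ≤ 122/20 = 6.10.
Maximum integer Detection rating = 6 (gives RPN 120; D=7 would give 140 > 122).

6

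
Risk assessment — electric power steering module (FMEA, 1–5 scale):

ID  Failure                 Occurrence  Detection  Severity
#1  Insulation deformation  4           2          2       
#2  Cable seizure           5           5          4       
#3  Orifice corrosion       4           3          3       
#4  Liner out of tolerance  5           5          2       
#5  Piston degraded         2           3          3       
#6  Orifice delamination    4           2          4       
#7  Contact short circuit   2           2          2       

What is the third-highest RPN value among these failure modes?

RPN = Severity × Occurrence × Detection:
  #1: 2 × 4 × 2 = 16
  #2: 4 × 5 × 5 = 100
  #3: 3 × 4 × 3 = 36
  #4: 2 × 5 × 5 = 50
  #5: 3 × 2 × 3 = 18
  #6: 4 × 4 × 2 = 32
  #7: 2 × 2 × 2 = 8
Sorted descending: 100, 50, 36, 32, 18, 16, 8.
The third-highest RPN is 36 (#3).

36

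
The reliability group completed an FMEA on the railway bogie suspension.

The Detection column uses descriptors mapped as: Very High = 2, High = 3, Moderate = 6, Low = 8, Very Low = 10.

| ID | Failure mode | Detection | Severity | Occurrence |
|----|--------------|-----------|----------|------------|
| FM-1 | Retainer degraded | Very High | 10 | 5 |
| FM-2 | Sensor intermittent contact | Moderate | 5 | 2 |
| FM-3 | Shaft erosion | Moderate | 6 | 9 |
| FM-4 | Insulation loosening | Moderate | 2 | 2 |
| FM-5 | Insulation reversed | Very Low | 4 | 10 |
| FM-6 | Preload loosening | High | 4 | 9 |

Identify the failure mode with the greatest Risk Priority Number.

FM-5

RPN = Severity × Occurrence × Detection:
  FM-1: 10 × 5 × 2 = 100
  FM-2: 5 × 2 × 6 = 60
  FM-3: 6 × 9 × 6 = 324
  FM-4: 2 × 2 × 6 = 24
  FM-5: 4 × 10 × 10 = 400
  FM-6: 4 × 9 × 3 = 108
Highest RPN is 400 → FM-5.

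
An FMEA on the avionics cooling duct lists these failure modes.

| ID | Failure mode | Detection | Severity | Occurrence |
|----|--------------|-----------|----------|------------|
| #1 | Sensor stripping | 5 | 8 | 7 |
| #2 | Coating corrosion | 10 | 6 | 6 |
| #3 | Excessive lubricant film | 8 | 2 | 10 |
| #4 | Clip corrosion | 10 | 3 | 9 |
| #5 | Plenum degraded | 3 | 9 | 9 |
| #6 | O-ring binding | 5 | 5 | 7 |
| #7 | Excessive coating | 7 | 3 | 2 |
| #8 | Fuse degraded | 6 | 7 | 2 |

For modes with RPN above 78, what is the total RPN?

1572

RPN = Severity × Occurrence × Detection:
  #1: 8 × 7 × 5 = 280
  #2: 6 × 6 × 10 = 360
  #3: 2 × 10 × 8 = 160
  #4: 3 × 9 × 10 = 270
  #5: 9 × 9 × 3 = 243
  #6: 5 × 7 × 5 = 175
  #7: 3 × 2 × 7 = 42
  #8: 7 × 2 × 6 = 84
RPN > 78: #1 (280), #2 (360), #3 (160), #4 (270), #5 (243), #6 (175), #8 (84).
Sum: 280 + 360 + 160 + 270 + 243 + 175 + 84 = 1572.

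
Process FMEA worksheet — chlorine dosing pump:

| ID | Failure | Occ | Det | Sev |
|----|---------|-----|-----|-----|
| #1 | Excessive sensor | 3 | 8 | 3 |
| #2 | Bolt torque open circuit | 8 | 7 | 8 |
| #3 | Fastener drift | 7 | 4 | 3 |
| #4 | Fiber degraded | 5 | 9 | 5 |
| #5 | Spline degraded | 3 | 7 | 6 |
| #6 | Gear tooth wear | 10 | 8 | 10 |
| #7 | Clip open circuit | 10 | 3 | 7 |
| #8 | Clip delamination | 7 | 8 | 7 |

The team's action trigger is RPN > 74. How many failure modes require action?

7

RPN = Severity × Occurrence × Detection:
  #1: 3 × 3 × 8 = 72
  #2: 8 × 8 × 7 = 448
  #3: 3 × 7 × 4 = 84
  #4: 5 × 5 × 9 = 225
  #5: 6 × 3 × 7 = 126
  #6: 10 × 10 × 8 = 800
  #7: 7 × 10 × 3 = 210
  #8: 7 × 7 × 8 = 392
Modes with RPN > 74: #2 (448), #3 (84), #4 (225), #5 (126), #6 (800), #7 (210), #8 (392) → 7.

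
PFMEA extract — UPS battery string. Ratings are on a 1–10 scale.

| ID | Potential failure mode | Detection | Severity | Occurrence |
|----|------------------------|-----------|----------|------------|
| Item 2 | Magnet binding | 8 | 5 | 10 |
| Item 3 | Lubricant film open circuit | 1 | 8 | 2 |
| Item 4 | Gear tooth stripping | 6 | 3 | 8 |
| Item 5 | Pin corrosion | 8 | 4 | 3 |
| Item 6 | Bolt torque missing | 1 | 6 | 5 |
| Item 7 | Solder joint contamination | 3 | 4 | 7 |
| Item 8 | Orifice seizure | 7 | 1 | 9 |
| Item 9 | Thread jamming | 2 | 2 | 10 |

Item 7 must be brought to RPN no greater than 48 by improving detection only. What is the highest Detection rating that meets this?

1

Item 7: S=4, O=7, D=3 → current RPN = 84.
Fixed product = 28. Need 28 × D ≤ 48, so D ≤ 48/28 = 1.71.
Maximum integer Detection rating = 1 (gives RPN 28; D=2 would give 56 > 48).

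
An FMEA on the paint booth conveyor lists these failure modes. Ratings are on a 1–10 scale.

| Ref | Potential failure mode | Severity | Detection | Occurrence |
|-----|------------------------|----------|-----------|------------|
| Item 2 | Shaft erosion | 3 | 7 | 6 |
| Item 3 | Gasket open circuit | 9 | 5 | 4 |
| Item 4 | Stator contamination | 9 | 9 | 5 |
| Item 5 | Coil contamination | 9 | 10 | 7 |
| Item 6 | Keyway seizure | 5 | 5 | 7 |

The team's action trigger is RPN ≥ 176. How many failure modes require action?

RPN = Severity × Occurrence × Detection:
  Item 2: 3 × 6 × 7 = 126
  Item 3: 9 × 4 × 5 = 180
  Item 4: 9 × 5 × 9 = 405
  Item 5: 9 × 7 × 10 = 630
  Item 6: 5 × 7 × 5 = 175
Modes with RPN ≥ 176: Item 3 (180), Item 4 (405), Item 5 (630) → 3.

3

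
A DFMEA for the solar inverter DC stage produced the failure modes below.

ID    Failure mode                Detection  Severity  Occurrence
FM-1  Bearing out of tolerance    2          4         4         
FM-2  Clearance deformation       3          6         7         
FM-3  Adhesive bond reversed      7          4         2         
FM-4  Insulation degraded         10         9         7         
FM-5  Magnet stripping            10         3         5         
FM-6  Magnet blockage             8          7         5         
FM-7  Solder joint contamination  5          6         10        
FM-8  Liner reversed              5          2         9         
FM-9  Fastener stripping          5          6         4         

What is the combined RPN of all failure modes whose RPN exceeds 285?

RPN = Severity × Occurrence × Detection:
  FM-1: 4 × 4 × 2 = 32
  FM-2: 6 × 7 × 3 = 126
  FM-3: 4 × 2 × 7 = 56
  FM-4: 9 × 7 × 10 = 630
  FM-5: 3 × 5 × 10 = 150
  FM-6: 7 × 5 × 8 = 280
  FM-7: 6 × 10 × 5 = 300
  FM-8: 2 × 9 × 5 = 90
  FM-9: 6 × 4 × 5 = 120
RPN > 285: FM-4 (630), FM-7 (300).
Sum: 630 + 300 = 930.

930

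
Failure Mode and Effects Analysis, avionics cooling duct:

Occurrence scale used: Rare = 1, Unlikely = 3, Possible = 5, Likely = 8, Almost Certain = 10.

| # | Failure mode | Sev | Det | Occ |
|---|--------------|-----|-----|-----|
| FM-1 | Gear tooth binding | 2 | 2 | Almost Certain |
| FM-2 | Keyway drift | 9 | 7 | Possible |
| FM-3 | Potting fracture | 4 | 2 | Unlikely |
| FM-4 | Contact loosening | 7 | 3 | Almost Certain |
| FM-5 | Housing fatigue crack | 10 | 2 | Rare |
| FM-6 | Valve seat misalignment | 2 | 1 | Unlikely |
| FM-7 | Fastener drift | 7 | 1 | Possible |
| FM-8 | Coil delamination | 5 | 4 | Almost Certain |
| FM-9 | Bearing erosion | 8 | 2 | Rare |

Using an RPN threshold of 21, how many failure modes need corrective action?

RPN = Severity × Occurrence × Detection:
  FM-1: 2 × 10 × 2 = 40
  FM-2: 9 × 5 × 7 = 315
  FM-3: 4 × 3 × 2 = 24
  FM-4: 7 × 10 × 3 = 210
  FM-5: 10 × 1 × 2 = 20
  FM-6: 2 × 3 × 1 = 6
  FM-7: 7 × 5 × 1 = 35
  FM-8: 5 × 10 × 4 = 200
  FM-9: 8 × 1 × 2 = 16
Modes with RPN ≥ 21: FM-1 (40), FM-2 (315), FM-3 (24), FM-4 (210), FM-7 (35), FM-8 (200) → 6.

6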